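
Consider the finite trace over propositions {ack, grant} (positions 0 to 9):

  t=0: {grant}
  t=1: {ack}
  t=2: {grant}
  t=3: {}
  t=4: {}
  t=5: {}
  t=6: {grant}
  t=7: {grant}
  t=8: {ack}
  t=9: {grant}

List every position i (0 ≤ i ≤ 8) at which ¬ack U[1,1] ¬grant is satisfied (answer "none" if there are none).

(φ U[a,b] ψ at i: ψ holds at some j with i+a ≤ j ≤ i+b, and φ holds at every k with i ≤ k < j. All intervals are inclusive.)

0, 2, 3, 4, 7

Evaluate at each i in [0,8]:
  i=0: ✓ (rhs at j=1; lhs holds on [0,0])
  i=1: ✗ (no rhs in [2,2])
  i=2: ✓ (rhs at j=3; lhs holds on [2,2])
  i=3: ✓ (rhs at j=4; lhs holds on [3,3])
  i=4: ✓ (rhs at j=5; lhs holds on [4,4])
  i=5: ✗ (no rhs in [6,6])
  i=6: ✗ (no rhs in [7,7])
  i=7: ✓ (rhs at j=8; lhs holds on [7,7])
  i=8: ✗ (no rhs in [9,9])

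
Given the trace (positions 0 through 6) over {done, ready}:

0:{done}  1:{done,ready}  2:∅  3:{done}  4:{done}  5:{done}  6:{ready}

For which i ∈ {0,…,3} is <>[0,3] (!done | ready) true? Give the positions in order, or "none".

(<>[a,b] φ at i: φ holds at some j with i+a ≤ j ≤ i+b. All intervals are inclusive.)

Evaluate at each i in [0,3]:
  i=0: ✓ (witness j=1)
  i=1: ✓ (witness j=1)
  i=2: ✓ (witness j=2)
  i=3: ✓ (witness j=6)

0, 1, 2, 3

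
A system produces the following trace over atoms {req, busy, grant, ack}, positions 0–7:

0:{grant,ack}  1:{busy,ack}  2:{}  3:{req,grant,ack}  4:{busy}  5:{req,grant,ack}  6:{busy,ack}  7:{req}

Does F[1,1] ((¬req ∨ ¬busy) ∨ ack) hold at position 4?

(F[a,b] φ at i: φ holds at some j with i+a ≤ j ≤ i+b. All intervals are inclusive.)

Holds

Check ((¬req ∨ ¬busy) ∨ ack) at each j in [5,5]:
  j=5: true
Found at j=5 → formula holds.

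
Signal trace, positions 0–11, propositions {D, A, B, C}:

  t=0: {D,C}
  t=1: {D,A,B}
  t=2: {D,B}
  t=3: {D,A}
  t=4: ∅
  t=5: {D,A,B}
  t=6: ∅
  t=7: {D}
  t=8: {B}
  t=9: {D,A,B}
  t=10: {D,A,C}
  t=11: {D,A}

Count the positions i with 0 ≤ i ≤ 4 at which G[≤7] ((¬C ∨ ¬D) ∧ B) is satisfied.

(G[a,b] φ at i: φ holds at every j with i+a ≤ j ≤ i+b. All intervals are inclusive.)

Evaluate at each i in [0,4]:
  i=0: ✗ (fails at j=0)
  i=1: ✗ (fails at j=3)
  i=2: ✗ (fails at j=3)
  i=3: ✗ (fails at j=3)
  i=4: ✗ (fails at j=4)
Positions where it holds: {} → 0.

0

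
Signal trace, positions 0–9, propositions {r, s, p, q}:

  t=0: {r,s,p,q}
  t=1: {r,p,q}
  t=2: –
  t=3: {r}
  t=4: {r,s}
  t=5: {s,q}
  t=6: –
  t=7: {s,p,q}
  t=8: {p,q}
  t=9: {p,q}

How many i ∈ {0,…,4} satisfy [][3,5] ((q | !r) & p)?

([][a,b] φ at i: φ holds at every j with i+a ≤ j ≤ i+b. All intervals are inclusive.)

1

Evaluate at each i in [0,4]:
  i=0: ✗ (fails at j=3)
  i=1: ✗ (fails at j=4)
  i=2: ✗ (fails at j=5)
  i=3: ✗ (fails at j=6)
  i=4: ✓ (all of [7,9])
Positions where it holds: {4} → 1.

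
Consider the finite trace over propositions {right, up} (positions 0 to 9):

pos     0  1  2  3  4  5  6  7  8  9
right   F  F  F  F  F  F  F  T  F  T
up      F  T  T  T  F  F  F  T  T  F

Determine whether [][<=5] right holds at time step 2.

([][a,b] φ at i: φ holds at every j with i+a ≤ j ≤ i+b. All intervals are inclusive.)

Check right at every j in [2,7]:
  j=2: false
  j=3: false
  j=4: false
  j=5: false
  j=6: false
  j=7: true
Fails at j=2 → formula fails.

Does not hold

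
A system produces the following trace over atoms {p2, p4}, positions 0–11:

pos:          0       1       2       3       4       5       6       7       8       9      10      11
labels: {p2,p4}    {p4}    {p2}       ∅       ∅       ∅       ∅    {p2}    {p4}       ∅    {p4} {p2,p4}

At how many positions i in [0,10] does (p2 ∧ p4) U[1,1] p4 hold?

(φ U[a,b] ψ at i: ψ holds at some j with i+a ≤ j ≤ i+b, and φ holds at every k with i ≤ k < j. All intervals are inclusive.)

Evaluate at each i in [0,10]:
  i=0: ✓ (rhs at j=1; lhs holds on [0,0])
  i=1: ✗ (no rhs in [2,2])
  i=2: ✗ (no rhs in [3,3])
  i=3: ✗ (no rhs in [4,4])
  i=4: ✗ (no rhs in [5,5])
  i=5: ✗ (no rhs in [6,6])
  i=6: ✗ (no rhs in [7,7])
  i=7: ✗ (lhs fails at k=7 before rhs at j=8)
  i=8: ✗ (no rhs in [9,9])
  i=9: ✗ (lhs fails at k=9 before rhs at j=10)
  i=10: ✗ (lhs fails at k=10 before rhs at j=11)
Positions where it holds: {0} → 1.

1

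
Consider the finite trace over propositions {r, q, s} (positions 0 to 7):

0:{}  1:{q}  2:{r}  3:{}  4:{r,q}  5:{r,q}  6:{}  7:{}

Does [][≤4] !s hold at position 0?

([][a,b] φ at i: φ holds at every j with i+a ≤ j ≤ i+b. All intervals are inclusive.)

Check !s at every j in [0,4]:
  j=0: true
  j=1: true
  j=2: true
  j=3: true
  j=4: true
All positions satisfy it → formula holds.

True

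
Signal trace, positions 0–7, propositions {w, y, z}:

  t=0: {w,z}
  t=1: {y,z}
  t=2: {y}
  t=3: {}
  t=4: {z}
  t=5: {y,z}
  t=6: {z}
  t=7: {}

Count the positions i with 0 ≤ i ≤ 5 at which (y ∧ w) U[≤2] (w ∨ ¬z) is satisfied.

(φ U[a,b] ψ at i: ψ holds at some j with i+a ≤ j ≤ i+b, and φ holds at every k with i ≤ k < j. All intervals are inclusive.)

Evaluate at each i in [0,5]:
  i=0: ✓ (rhs at j=0)
  i=1: ✗ (lhs fails at k=1 before rhs at j=2)
  i=2: ✓ (rhs at j=2)
  i=3: ✓ (rhs at j=3)
  i=4: ✗ (no rhs in [4,6])
  i=5: ✗ (lhs fails at k=5 before rhs at j=7)
Positions where it holds: {0, 2, 3} → 3.

3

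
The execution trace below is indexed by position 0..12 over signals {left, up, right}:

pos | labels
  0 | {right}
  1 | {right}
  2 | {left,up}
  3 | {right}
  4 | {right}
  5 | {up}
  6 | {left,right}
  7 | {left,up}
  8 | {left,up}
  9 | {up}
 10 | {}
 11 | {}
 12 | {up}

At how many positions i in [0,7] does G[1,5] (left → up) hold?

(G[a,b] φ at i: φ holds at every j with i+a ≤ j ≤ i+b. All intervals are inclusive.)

3

Evaluate at each i in [0,7]:
  i=0: ✓ (all of [1,5])
  i=1: ✗ (fails at j=6)
  i=2: ✗ (fails at j=6)
  i=3: ✗ (fails at j=6)
  i=4: ✗ (fails at j=6)
  i=5: ✗ (fails at j=6)
  i=6: ✓ (all of [7,11])
  i=7: ✓ (all of [8,12])
Positions where it holds: {0, 6, 7} → 3.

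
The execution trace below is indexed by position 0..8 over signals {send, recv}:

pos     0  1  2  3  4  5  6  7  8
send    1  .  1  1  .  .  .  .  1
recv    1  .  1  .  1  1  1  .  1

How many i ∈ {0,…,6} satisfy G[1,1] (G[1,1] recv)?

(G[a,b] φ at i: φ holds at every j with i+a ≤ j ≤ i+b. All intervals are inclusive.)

Evaluate at each i in [0,6]:
  i=0: ✓ (all of [1,1])
  i=1: ✗ (fails at j=2)
  i=2: ✓ (all of [3,3])
  i=3: ✓ (all of [4,4])
  i=4: ✓ (all of [5,5])
  i=5: ✗ (fails at j=6)
  i=6: ✓ (all of [7,7])
Positions where it holds: {0, 2, 3, 4, 6} → 5.

5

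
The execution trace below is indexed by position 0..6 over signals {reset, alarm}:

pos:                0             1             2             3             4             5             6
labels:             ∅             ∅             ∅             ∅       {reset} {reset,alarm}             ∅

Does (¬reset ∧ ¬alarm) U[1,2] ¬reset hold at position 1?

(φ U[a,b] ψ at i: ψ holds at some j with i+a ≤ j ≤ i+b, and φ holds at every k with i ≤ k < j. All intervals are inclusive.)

Holds

Need some j in [2,3] with ¬reset, and (¬reset ∧ ¬alarm) at every k in [1,j-1].
  j=2: ¬reset holds; (¬reset ∧ ¬alarm) holds at every k in [1,1] → satisfied.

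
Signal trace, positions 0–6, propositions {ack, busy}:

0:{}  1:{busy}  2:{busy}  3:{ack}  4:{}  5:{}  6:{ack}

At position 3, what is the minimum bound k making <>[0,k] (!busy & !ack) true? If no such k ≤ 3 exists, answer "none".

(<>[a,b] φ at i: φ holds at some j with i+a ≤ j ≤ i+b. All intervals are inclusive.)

Scan j = 3,4,… for (!busy & !ack):
  j=3: fails
  j=4: holds
First hit at j=4, so smallest k = 4-3 = 1.

1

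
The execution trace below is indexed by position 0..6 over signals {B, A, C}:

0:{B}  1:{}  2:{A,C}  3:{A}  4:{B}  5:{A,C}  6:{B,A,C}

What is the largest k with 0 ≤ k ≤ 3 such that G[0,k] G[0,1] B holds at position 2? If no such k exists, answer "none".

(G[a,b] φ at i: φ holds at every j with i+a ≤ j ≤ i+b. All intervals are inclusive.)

G[0,1] B must hold from j=2 onward; find where it first fails.
  j=2: fails → no k works.

none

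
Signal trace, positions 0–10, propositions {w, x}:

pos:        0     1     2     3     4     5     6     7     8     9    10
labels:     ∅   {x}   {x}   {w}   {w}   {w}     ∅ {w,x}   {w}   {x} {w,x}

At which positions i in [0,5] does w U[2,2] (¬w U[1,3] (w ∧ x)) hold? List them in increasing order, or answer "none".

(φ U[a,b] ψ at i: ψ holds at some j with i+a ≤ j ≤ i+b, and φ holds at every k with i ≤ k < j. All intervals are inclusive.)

Evaluate at each i in [0,5]:
  i=0: ✗ (no rhs in [2,2])
  i=1: ✗ (no rhs in [3,3])
  i=2: ✗ (no rhs in [4,4])
  i=3: ✗ (no rhs in [5,5])
  i=4: ✓ (rhs at j=6; lhs holds on [4,5])
  i=5: ✗ (no rhs in [7,7])

4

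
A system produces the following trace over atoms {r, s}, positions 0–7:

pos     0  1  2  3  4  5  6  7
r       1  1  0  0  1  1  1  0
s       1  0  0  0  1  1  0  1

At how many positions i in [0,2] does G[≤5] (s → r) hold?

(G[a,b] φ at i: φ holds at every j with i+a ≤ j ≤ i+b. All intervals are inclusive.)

Evaluate at each i in [0,2]:
  i=0: ✓ (all of [0,5])
  i=1: ✓ (all of [1,6])
  i=2: ✗ (fails at j=7)
Positions where it holds: {0, 1} → 2.

2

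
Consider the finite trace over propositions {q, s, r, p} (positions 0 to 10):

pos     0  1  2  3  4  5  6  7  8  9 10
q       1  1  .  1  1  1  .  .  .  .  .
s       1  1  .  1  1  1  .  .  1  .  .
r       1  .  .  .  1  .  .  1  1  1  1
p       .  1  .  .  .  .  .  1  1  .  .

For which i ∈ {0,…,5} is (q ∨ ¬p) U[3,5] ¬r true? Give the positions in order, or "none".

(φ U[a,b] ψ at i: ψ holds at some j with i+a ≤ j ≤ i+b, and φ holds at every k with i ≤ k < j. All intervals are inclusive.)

0, 1, 2, 3

Evaluate at each i in [0,5]:
  i=0: ✓ (rhs at j=3; lhs holds on [0,2])
  i=1: ✓ (rhs at j=5; lhs holds on [1,4])
  i=2: ✓ (rhs at j=5; lhs holds on [2,4])
  i=3: ✓ (rhs at j=6; lhs holds on [3,5])
  i=4: ✗ (no rhs in [7,9])
  i=5: ✗ (no rhs in [8,10])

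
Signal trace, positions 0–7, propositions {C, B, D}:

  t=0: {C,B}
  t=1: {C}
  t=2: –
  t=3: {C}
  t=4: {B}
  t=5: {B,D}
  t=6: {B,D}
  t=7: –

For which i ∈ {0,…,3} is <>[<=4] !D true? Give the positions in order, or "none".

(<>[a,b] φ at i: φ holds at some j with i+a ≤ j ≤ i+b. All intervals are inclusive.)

Evaluate at each i in [0,3]:
  i=0: ✓ (witness j=0)
  i=1: ✓ (witness j=1)
  i=2: ✓ (witness j=2)
  i=3: ✓ (witness j=3)

0, 1, 2, 3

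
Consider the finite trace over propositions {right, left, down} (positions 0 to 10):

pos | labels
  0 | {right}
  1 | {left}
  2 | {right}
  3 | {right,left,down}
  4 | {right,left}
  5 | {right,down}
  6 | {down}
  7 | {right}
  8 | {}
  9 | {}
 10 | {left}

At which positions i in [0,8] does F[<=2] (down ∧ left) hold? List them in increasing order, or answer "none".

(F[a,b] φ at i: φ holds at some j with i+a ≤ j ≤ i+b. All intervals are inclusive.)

1, 2, 3

Evaluate at each i in [0,8]:
  i=0: ✗ (none in [0,2])
  i=1: ✓ (witness j=3)
  i=2: ✓ (witness j=3)
  i=3: ✓ (witness j=3)
  i=4: ✗ (none in [4,6])
  i=5: ✗ (none in [5,7])
  i=6: ✗ (none in [6,8])
  i=7: ✗ (none in [7,9])
  i=8: ✗ (none in [8,10])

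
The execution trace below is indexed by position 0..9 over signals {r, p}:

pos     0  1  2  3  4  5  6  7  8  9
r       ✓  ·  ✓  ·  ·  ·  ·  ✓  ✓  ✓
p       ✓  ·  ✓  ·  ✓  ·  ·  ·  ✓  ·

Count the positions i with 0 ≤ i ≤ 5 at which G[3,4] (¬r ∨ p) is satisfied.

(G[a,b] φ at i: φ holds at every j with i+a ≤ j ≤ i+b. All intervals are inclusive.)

3

Evaluate at each i in [0,5]:
  i=0: ✓ (all of [3,4])
  i=1: ✓ (all of [4,5])
  i=2: ✓ (all of [5,6])
  i=3: ✗ (fails at j=7)
  i=4: ✗ (fails at j=7)
  i=5: ✗ (fails at j=9)
Positions where it holds: {0, 1, 2} → 3.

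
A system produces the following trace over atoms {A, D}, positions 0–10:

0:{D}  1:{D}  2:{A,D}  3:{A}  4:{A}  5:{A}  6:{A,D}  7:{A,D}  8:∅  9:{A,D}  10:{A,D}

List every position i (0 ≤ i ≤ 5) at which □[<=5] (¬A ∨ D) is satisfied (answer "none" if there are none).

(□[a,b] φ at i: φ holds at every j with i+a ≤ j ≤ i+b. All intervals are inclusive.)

none

Evaluate at each i in [0,5]:
  i=0: ✗ (fails at j=3)
  i=1: ✗ (fails at j=3)
  i=2: ✗ (fails at j=3)
  i=3: ✗ (fails at j=3)
  i=4: ✗ (fails at j=4)
  i=5: ✗ (fails at j=5)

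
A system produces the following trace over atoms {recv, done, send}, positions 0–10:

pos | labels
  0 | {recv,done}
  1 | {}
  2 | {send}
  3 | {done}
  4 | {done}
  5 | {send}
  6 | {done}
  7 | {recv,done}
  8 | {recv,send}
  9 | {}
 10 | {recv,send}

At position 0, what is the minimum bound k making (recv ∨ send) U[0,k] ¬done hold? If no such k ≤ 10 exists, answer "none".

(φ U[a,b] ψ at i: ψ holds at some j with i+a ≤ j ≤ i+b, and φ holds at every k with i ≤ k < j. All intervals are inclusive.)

Need earliest j ≥ 0 with ¬done, and (recv ∨ send) at every k in [0,j-1].
  j=0: rhs fails.
  j=1: rhs holds; lhs holds on [0,0]. k = 1.

1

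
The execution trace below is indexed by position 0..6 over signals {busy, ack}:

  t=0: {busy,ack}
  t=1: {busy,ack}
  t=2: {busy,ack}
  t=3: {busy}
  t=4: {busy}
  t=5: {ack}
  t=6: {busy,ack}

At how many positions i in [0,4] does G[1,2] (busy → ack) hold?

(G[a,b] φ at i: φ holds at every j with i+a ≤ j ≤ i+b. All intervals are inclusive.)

Evaluate at each i in [0,4]:
  i=0: ✓ (all of [1,2])
  i=1: ✗ (fails at j=3)
  i=2: ✗ (fails at j=3)
  i=3: ✗ (fails at j=4)
  i=4: ✓ (all of [5,6])
Positions where it holds: {0, 4} → 2.

2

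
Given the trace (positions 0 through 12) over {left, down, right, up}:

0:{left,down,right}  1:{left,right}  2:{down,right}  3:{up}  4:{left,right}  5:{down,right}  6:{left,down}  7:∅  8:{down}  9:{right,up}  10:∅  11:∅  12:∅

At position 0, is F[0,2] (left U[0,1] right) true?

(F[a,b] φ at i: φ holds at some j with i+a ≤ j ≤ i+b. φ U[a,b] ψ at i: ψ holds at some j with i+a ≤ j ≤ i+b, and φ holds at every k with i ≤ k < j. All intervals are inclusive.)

Check (left U[0,1] right) at each j in [0,2]:
  j=0: holds
  j=1: holds
  j=2: holds
Found at j=0 → formula holds.

Holds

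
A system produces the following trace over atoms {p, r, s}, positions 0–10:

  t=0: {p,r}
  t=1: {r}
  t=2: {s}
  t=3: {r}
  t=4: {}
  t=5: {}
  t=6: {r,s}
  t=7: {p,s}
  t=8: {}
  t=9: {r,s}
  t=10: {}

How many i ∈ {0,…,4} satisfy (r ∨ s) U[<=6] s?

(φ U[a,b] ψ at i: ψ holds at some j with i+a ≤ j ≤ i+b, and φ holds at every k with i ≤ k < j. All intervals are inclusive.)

Evaluate at each i in [0,4]:
  i=0: ✓ (rhs at j=2; lhs holds on [0,1])
  i=1: ✓ (rhs at j=2; lhs holds on [1,1])
  i=2: ✓ (rhs at j=2)
  i=3: ✗ (lhs fails at k=4 before rhs at j=6)
  i=4: ✗ (lhs fails at k=4 before rhs at j=6)
Positions where it holds: {0, 1, 2} → 3.

3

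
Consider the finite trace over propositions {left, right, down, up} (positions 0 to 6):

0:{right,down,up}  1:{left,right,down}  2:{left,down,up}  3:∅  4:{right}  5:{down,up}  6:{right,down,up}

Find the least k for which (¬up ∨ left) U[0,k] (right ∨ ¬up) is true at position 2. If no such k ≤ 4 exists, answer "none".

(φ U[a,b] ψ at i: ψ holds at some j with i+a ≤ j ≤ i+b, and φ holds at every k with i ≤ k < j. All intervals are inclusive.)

Need earliest j ≥ 2 with (right ∨ ¬up), and (¬up ∨ left) at every k in [2,j-1].
  j=2: rhs fails.
  j=3: rhs holds; lhs holds on [2,2]. k = 1.

1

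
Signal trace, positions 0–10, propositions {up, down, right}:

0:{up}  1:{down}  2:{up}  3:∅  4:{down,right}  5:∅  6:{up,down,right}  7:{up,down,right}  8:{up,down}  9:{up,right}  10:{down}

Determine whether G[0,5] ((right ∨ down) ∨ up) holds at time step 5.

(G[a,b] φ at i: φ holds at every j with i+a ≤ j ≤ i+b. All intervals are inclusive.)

Does not hold

Check ((right ∨ down) ∨ up) at every j in [5,10]:
  j=5: false
  j=6: true
  j=7: true
  j=8: true
  j=9: true
  j=10: true
Fails at j=5 → formula fails.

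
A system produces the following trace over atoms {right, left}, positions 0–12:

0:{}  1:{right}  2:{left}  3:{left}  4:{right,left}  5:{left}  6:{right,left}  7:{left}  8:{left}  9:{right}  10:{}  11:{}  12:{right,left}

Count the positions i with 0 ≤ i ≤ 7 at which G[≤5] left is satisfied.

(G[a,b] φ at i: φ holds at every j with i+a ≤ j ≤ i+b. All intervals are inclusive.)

2

Evaluate at each i in [0,7]:
  i=0: ✗ (fails at j=0)
  i=1: ✗ (fails at j=1)
  i=2: ✓ (all of [2,7])
  i=3: ✓ (all of [3,8])
  i=4: ✗ (fails at j=9)
  i=5: ✗ (fails at j=9)
  i=6: ✗ (fails at j=9)
  i=7: ✗ (fails at j=9)
Positions where it holds: {2, 3} → 2.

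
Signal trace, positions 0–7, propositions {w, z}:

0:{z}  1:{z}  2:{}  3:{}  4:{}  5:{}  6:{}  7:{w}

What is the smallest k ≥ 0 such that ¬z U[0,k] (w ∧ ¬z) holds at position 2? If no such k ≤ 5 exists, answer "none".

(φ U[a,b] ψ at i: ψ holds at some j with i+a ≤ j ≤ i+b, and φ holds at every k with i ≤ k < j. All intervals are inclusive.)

Need earliest j ≥ 2 with (w ∧ ¬z), and ¬z at every k in [2,j-1].
  j=2: rhs fails.
  j=3: rhs fails.
  j=4: rhs fails.
  j=5: rhs fails.
  j=6: rhs fails.
  j=7: rhs holds; lhs holds on [2,6]. k = 5.

5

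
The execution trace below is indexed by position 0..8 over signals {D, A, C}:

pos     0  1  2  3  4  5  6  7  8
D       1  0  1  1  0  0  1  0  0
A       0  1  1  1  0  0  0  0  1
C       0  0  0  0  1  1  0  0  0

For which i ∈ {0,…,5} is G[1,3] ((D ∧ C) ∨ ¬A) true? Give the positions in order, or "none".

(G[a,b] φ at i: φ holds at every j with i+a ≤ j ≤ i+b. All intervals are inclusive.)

Evaluate at each i in [0,5]:
  i=0: ✗ (fails at j=1)
  i=1: ✗ (fails at j=2)
  i=2: ✗ (fails at j=3)
  i=3: ✓ (all of [4,6])
  i=4: ✓ (all of [5,7])
  i=5: ✗ (fails at j=8)

3, 4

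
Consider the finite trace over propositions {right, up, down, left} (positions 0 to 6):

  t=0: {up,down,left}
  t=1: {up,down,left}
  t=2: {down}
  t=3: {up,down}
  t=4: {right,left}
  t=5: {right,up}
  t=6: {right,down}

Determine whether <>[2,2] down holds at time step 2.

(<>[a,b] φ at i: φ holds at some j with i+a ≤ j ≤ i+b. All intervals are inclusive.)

No

Check down at each j in [4,4]:
  j=4: false
No position in the window satisfies it → formula fails.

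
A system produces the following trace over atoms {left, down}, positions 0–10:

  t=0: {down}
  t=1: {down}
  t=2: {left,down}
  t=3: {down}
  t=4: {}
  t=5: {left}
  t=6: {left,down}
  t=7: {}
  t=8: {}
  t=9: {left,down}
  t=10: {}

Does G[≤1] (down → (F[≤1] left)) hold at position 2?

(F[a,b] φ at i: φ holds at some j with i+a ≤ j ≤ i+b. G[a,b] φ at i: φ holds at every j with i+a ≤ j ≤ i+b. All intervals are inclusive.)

Check (down → (F[≤1] left)) at every j in [2,3]:
  j=2: antecedent true; consequent holds (witness at 2) → ✓
  j=3: antecedent true; consequent fails (none in [3,4]) → ✗
Fails at j=3 → formula fails.

Does not hold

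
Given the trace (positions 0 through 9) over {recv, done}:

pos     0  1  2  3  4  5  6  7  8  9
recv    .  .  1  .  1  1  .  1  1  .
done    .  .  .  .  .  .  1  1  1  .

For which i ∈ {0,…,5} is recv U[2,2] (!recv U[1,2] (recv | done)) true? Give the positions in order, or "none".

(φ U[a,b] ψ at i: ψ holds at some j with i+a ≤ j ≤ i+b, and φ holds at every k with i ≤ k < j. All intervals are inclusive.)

Evaluate at each i in [0,5]:
  i=0: ✗ (no rhs in [2,2])
  i=1: ✗ (lhs fails at k=1 before rhs at j=3)
  i=2: ✗ (no rhs in [4,4])
  i=3: ✗ (no rhs in [5,5])
  i=4: ✓ (rhs at j=6; lhs holds on [4,5])
  i=5: ✗ (no rhs in [7,7])

4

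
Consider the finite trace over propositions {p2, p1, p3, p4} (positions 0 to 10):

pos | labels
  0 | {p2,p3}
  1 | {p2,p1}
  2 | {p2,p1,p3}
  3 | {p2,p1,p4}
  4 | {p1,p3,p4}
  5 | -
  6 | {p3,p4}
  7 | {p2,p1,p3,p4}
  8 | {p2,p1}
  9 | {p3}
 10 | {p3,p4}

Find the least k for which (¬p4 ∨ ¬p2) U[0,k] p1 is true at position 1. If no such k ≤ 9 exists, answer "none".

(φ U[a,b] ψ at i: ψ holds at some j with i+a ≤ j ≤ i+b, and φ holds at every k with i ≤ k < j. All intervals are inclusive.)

Need earliest j ≥ 1 with p1, and (¬p4 ∨ ¬p2) at every k in [1,j-1].
  j=1: rhs holds (empty prefix). k = 0.

0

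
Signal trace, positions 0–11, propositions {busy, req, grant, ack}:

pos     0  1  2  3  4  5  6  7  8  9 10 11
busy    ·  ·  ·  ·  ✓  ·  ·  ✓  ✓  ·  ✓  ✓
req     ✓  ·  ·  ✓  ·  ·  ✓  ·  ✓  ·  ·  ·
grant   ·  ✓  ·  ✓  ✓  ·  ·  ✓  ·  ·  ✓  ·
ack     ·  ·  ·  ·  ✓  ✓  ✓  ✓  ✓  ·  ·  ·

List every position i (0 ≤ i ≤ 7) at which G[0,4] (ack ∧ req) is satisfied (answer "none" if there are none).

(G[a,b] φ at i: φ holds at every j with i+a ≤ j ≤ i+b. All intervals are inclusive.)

none

Evaluate at each i in [0,7]:
  i=0: ✗ (fails at j=0)
  i=1: ✗ (fails at j=1)
  i=2: ✗ (fails at j=2)
  i=3: ✗ (fails at j=3)
  i=4: ✗ (fails at j=4)
  i=5: ✗ (fails at j=5)
  i=6: ✗ (fails at j=7)
  i=7: ✗ (fails at j=7)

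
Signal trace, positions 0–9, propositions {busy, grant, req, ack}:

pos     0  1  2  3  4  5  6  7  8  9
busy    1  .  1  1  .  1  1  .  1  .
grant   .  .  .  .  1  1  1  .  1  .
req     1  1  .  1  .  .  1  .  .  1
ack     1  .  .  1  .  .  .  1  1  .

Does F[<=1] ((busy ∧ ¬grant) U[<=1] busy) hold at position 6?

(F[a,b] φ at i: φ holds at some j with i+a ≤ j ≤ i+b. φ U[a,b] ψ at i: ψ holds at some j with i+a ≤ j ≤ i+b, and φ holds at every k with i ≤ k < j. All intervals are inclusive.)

Yes

Check ((busy ∧ ¬grant) U[<=1] busy) at each j in [6,7]:
  j=6: holds
  j=7: fails
Found at j=6 → formula holds.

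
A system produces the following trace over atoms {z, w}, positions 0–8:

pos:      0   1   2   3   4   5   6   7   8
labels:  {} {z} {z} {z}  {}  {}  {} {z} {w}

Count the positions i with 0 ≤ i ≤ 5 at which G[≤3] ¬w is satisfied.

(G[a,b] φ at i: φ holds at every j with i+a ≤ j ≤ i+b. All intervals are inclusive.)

5

Evaluate at each i in [0,5]:
  i=0: ✓ (all of [0,3])
  i=1: ✓ (all of [1,4])
  i=2: ✓ (all of [2,5])
  i=3: ✓ (all of [3,6])
  i=4: ✓ (all of [4,7])
  i=5: ✗ (fails at j=8)
Positions where it holds: {0, 1, 2, 3, 4} → 5.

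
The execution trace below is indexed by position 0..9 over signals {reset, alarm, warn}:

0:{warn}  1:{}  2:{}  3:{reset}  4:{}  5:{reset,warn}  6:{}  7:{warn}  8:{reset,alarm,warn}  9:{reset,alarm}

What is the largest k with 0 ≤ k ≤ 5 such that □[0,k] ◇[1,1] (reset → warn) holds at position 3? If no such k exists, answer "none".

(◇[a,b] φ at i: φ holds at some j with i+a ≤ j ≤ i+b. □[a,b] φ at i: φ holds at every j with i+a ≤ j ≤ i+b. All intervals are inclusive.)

4

◇[1,1] (reset → warn) must hold from j=3 onward; find where it first fails.
  j=3: holds
  j=4: holds
  j=5: holds
  j=6: holds
  j=7: holds
  j=8: fails
Holds on [3,7], so largest k = 4.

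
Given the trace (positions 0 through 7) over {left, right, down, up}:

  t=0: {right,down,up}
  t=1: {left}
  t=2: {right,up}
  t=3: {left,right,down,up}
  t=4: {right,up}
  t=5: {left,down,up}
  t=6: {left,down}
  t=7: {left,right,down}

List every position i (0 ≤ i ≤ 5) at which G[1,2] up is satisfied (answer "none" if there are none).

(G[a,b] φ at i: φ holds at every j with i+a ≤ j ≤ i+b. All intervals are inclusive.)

Evaluate at each i in [0,5]:
  i=0: ✗ (fails at j=1)
  i=1: ✓ (all of [2,3])
  i=2: ✓ (all of [3,4])
  i=3: ✓ (all of [4,5])
  i=4: ✗ (fails at j=6)
  i=5: ✗ (fails at j=6)

1, 2, 3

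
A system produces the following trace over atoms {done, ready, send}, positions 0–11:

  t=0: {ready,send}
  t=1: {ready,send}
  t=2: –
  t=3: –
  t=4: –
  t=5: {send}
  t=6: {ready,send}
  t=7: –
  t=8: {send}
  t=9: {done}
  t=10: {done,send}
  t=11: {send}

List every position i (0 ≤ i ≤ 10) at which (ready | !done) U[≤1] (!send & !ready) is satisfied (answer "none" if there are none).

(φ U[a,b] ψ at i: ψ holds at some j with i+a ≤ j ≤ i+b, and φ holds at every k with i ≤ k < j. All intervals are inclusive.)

Evaluate at each i in [0,10]:
  i=0: ✗ (no rhs in [0,1])
  i=1: ✓ (rhs at j=2; lhs holds on [1,1])
  i=2: ✓ (rhs at j=2)
  i=3: ✓ (rhs at j=3)
  i=4: ✓ (rhs at j=4)
  i=5: ✗ (no rhs in [5,6])
  i=6: ✓ (rhs at j=7; lhs holds on [6,6])
  i=7: ✓ (rhs at j=7)
  i=8: ✓ (rhs at j=9; lhs holds on [8,8])
  i=9: ✓ (rhs at j=9)
  i=10: ✗ (no rhs in [10,11])

1, 2, 3, 4, 6, 7, 8, 9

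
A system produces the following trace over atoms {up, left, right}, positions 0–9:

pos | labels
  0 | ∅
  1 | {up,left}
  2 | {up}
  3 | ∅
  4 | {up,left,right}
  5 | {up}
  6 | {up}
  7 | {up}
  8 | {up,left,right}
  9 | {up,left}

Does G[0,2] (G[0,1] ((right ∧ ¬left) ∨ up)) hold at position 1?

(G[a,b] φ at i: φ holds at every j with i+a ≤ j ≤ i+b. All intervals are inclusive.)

Check G[0,1] ((right ∧ ¬left) ∨ up) at every j in [1,3]:
  j=1: holds on [1,2]
  j=2: fails at 3
  j=3: fails at 3
Fails at j=2 → formula fails.

Does not hold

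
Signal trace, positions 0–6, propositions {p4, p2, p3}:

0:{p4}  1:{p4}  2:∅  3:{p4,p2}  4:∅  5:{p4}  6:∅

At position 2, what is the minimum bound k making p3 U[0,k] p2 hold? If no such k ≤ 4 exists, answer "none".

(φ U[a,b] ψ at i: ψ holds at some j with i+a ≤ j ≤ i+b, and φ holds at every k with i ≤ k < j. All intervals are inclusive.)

Need earliest j ≥ 2 with p2, and p3 at every k in [2,j-1].
  j=2: rhs fails.
  j=3: rhs holds but lhs fails at k=2.
  j=4: rhs fails.
  j=5: rhs fails.
  j=6: rhs fails.
No witness within the range → none.

none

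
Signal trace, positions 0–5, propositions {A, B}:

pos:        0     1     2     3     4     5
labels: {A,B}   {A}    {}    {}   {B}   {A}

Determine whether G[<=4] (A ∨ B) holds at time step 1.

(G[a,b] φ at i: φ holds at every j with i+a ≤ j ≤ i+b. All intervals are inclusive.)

No

Check (A ∨ B) at every j in [1,5]:
  j=1: true
  j=2: false
  j=3: false
  j=4: true
  j=5: true
Fails at j=2 → formula fails.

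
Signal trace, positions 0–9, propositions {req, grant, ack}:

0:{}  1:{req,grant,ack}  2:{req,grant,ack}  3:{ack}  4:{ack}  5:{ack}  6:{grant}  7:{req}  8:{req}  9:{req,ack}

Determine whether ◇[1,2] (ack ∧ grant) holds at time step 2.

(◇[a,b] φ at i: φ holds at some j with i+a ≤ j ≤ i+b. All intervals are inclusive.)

Does not hold

Check (ack ∧ grant) at each j in [3,4]:
  j=3: false
  j=4: false
No position in the window satisfies it → formula fails.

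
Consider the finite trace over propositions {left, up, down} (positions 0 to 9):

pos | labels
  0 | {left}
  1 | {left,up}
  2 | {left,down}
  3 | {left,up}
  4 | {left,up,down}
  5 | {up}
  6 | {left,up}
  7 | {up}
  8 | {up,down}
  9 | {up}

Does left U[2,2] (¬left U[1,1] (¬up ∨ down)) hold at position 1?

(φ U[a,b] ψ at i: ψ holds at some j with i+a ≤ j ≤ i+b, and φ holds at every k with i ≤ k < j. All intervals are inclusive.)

False

Need some j in [3,3] with (¬left U[1,1] (¬up ∨ down)), and left at every k in [1,j-1].
  j=3: (¬left U[1,1] (¬up ∨ down)) — fails.
No j in the window works → until fails.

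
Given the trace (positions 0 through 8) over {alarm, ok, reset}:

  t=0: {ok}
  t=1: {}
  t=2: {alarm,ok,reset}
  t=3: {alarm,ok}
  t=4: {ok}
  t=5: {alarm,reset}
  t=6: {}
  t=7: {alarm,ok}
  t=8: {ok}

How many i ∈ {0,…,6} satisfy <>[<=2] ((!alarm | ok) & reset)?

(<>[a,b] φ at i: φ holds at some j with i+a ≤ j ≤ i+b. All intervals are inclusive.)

Evaluate at each i in [0,6]:
  i=0: ✓ (witness j=2)
  i=1: ✓ (witness j=2)
  i=2: ✓ (witness j=2)
  i=3: ✗ (none in [3,5])
  i=4: ✗ (none in [4,6])
  i=5: ✗ (none in [5,7])
  i=6: ✗ (none in [6,8])
Positions where it holds: {0, 1, 2} → 3.

3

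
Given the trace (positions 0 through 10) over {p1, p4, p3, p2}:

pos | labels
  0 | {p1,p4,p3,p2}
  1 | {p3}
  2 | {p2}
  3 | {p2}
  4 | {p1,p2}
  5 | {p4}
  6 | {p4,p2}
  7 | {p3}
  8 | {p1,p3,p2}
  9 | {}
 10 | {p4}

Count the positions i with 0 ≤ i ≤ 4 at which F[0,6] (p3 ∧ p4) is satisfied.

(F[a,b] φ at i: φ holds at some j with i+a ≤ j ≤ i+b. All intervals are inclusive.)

1

Evaluate at each i in [0,4]:
  i=0: ✓ (witness j=0)
  i=1: ✗ (none in [1,7])
  i=2: ✗ (none in [2,8])
  i=3: ✗ (none in [3,9])
  i=4: ✗ (none in [4,10])
Positions where it holds: {0} → 1.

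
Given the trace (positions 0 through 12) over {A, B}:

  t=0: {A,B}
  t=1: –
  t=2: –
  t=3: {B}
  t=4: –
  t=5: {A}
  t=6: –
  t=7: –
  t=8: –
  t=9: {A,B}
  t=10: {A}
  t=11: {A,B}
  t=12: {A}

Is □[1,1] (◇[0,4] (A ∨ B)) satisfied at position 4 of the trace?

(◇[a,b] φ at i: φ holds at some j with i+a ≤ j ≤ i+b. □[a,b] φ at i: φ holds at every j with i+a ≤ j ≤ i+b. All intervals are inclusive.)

Holds

Check ◇[0,4] (A ∨ B) at every j in [5,5]:
  j=5: holds (witness at 5)
All positions satisfy it → formula holds.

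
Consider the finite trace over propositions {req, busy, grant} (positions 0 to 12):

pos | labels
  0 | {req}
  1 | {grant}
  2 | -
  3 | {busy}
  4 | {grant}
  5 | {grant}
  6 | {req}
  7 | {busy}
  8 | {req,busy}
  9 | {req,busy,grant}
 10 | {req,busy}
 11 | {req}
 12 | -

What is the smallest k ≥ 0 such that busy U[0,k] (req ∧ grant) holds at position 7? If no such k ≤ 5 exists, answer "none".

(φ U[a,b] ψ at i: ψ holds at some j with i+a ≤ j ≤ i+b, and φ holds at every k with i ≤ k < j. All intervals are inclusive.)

2

Need earliest j ≥ 7 with (req ∧ grant), and busy at every k in [7,j-1].
  j=7: rhs fails.
  j=8: rhs fails.
  j=9: rhs holds; lhs holds on [7,8]. k = 2.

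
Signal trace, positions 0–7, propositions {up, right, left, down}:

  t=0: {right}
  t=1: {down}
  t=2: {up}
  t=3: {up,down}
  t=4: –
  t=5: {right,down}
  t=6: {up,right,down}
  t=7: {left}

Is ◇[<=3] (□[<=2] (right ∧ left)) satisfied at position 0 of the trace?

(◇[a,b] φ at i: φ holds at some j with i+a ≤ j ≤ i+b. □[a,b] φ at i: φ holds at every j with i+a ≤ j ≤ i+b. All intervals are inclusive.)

No

Check □[<=2] (right ∧ left) at each j in [0,3]:
  j=0: fails at 0
  j=1: fails at 1
  j=2: fails at 2
  j=3: fails at 3
No position in the window satisfies it → formula fails.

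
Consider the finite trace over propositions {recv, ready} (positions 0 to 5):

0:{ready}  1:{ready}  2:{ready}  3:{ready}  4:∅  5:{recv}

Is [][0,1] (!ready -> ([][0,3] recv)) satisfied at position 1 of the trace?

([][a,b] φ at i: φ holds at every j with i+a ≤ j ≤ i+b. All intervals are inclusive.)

True

Check (!ready -> ([][0,3] recv)) at every j in [1,2]:
  j=1: antecedent false → ✓
  j=2: antecedent false → ✓
All positions satisfy it → formula holds.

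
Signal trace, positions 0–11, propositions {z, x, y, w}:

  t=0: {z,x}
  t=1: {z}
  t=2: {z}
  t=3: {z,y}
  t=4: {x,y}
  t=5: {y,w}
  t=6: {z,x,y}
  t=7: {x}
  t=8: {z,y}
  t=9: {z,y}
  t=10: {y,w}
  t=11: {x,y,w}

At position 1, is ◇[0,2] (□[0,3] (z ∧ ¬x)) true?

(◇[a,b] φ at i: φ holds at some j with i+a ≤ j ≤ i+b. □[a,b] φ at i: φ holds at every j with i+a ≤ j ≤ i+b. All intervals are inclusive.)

Does not hold

Check □[0,3] (z ∧ ¬x) at each j in [1,3]:
  j=1: fails at 4
  j=2: fails at 4
  j=3: fails at 4
No position in the window satisfies it → formula fails.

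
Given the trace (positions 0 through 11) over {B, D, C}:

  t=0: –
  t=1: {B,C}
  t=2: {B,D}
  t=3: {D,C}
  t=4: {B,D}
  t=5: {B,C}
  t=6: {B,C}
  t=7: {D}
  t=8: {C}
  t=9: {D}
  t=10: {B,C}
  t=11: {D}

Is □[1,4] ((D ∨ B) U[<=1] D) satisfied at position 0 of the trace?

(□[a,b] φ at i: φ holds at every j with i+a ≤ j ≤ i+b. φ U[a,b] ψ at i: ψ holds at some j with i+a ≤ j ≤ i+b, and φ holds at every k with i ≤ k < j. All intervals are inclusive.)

True

Check ((D ∨ B) U[<=1] D) at every j in [1,4]:
  j=1: holds
  j=2: holds
  j=3: holds
  j=4: holds
All positions satisfy it → formula holds.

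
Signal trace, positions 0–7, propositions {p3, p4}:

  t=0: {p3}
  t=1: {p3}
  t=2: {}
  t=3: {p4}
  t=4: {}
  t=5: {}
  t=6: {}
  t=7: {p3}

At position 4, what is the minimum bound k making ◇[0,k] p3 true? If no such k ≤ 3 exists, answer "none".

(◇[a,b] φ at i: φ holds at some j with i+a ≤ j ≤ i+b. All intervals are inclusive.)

3

Scan j = 4,5,… for p3:
  j=4: fails
  j=5: fails
  j=6: fails
  j=7: holds
First hit at j=7, so smallest k = 7-4 = 3.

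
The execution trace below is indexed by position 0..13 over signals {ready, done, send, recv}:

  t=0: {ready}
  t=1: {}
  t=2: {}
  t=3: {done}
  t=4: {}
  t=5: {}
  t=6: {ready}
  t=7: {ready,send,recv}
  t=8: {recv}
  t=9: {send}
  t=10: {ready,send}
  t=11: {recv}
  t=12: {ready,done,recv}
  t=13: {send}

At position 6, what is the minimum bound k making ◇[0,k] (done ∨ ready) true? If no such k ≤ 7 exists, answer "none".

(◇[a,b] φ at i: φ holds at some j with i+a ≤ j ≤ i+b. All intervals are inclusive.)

Scan j = 6,7,… for (done ∨ ready):
  j=6: holds
First hit at j=6, so smallest k = 6-6 = 0.

0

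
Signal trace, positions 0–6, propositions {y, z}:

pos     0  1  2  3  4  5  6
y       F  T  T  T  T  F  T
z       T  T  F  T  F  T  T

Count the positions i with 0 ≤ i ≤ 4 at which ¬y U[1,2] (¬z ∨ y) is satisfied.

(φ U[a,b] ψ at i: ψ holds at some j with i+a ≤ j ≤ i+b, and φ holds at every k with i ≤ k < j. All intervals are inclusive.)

1

Evaluate at each i in [0,4]:
  i=0: ✓ (rhs at j=1; lhs holds on [0,0])
  i=1: ✗ (lhs fails at k=1 before rhs at j=2)
  i=2: ✗ (lhs fails at k=2 before rhs at j=3)
  i=3: ✗ (lhs fails at k=3 before rhs at j=4)
  i=4: ✗ (lhs fails at k=4 before rhs at j=6)
Positions where it holds: {0} → 1.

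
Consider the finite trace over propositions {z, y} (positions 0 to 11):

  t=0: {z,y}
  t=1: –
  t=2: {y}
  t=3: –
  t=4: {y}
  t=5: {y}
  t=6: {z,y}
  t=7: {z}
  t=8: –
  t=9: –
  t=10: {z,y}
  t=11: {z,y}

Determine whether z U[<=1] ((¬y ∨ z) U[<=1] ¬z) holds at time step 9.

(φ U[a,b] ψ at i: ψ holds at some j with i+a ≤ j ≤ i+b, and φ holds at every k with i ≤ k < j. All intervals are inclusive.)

Yes

Need some j in [9,10] with ((¬y ∨ z) U[<=1] ¬z), and z at every k in [9,j-1].
  j=9: ((¬y ∨ z) U[<=1] ¬z) holds; no prefix to check → satisfied.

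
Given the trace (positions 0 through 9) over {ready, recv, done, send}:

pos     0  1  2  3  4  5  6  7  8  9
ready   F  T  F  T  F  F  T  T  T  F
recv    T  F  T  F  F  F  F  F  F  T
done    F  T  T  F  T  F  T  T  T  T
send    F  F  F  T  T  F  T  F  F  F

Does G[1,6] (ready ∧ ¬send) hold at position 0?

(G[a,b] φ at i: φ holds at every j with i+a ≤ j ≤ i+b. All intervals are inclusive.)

False

Check (ready ∧ ¬send) at every j in [1,6]:
  j=1: true
  j=2: false
  j=3: false
  j=4: false
  j=5: false
  j=6: false
Fails at j=2 → formula fails.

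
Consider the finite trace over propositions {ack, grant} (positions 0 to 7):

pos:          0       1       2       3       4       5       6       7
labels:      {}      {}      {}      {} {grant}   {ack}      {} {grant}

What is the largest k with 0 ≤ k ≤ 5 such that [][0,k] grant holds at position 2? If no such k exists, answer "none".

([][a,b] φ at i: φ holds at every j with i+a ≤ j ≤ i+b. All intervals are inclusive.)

grant must hold from j=2 onward; find where it first fails.
  j=2: fails → no k works.

none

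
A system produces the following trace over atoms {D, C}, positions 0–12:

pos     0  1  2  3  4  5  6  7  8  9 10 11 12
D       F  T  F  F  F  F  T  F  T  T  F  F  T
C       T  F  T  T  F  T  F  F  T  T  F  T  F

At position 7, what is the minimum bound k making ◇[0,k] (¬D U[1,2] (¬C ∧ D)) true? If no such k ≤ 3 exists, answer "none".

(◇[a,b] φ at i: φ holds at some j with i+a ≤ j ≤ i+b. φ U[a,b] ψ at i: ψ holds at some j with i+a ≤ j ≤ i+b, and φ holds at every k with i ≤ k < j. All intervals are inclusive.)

Scan j = 7,8,… for (¬D U[1,2] (¬C ∧ D)):
  j=7: fails
  j=8: fails
  j=9: fails
  j=10: holds
First hit at j=10, so smallest k = 10-7 = 3.

3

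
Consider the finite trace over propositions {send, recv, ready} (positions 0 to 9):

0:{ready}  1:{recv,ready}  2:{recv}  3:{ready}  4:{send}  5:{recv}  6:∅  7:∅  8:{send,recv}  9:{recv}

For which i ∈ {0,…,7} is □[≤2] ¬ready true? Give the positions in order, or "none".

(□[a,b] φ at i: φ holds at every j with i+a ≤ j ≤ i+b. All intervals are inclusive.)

4, 5, 6, 7

Evaluate at each i in [0,7]:
  i=0: ✗ (fails at j=0)
  i=1: ✗ (fails at j=1)
  i=2: ✗ (fails at j=3)
  i=3: ✗ (fails at j=3)
  i=4: ✓ (all of [4,6])
  i=5: ✓ (all of [5,7])
  i=6: ✓ (all of [6,8])
  i=7: ✓ (all of [7,9])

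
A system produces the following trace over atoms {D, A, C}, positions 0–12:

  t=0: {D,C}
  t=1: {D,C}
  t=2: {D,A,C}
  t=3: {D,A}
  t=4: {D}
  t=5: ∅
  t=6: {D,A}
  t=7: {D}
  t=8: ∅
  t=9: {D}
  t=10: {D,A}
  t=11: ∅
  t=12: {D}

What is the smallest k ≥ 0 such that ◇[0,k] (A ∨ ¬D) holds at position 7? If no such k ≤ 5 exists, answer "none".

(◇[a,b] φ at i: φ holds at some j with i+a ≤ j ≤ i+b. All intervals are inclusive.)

1

Scan j = 7,8,… for (A ∨ ¬D):
  j=7: fails
  j=8: holds
First hit at j=8, so smallest k = 8-7 = 1.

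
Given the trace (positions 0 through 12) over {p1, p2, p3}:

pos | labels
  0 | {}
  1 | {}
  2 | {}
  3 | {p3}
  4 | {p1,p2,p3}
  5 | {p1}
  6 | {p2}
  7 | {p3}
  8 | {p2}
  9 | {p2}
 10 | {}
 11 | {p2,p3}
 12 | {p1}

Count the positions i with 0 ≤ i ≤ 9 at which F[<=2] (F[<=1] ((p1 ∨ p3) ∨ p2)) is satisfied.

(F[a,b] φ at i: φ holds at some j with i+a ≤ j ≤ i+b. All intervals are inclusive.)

10

Evaluate at each i in [0,9]:
  i=0: ✓ (witness j=2)
  i=1: ✓ (witness j=2)
  i=2: ✓ (witness j=2)
  i=3: ✓ (witness j=3)
  i=4: ✓ (witness j=4)
  i=5: ✓ (witness j=5)
  i=6: ✓ (witness j=6)
  i=7: ✓ (witness j=7)
  i=8: ✓ (witness j=8)
  i=9: ✓ (witness j=9)
Positions where it holds: {0, 1, 2, 3, 4, 5, 6, 7, 8, 9} → 10.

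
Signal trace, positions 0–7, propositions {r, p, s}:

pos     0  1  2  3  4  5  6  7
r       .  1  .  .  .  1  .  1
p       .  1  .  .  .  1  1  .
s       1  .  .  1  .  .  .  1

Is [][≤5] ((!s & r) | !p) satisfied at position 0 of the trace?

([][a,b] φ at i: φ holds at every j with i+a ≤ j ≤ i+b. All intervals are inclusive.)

Check ((!s & r) | !p) at every j in [0,5]:
  j=0: true
  j=1: true
  j=2: true
  j=3: true
  j=4: true
  j=5: true
All positions satisfy it → formula holds.

Yes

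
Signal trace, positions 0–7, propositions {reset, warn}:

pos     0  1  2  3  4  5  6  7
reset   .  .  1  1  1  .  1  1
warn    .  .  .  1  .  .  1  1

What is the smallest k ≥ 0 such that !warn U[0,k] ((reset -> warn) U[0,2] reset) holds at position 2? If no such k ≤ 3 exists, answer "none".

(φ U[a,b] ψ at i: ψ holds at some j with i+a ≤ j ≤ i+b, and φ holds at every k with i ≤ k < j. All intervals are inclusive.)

Need earliest j ≥ 2 with ((reset -> warn) U[0,2] reset), and !warn at every k in [2,j-1].
  j=2: rhs holds (empty prefix). k = 0.

0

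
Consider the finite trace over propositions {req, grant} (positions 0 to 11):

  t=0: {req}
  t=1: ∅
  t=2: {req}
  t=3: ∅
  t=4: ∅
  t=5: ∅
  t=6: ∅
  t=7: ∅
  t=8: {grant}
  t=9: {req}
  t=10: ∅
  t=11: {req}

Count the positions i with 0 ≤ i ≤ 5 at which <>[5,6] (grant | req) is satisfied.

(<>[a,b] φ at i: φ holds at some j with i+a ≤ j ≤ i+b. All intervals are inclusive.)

4

Evaluate at each i in [0,5]:
  i=0: ✗ (none in [5,6])
  i=1: ✗ (none in [6,7])
  i=2: ✓ (witness j=8)
  i=3: ✓ (witness j=8)
  i=4: ✓ (witness j=9)
  i=5: ✓ (witness j=11)
Positions where it holds: {2, 3, 4, 5} → 4.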